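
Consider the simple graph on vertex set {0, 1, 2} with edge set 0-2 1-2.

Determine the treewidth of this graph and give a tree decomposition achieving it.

Each bag holds 2 vertices, so the decomposition has width 1, which upper-bounds the treewidth. Any graph with an edge has treewidth ≥ 1, and G has the edge 2–1. Combining the bounds, tw(G) = 1.

Treewidth 1.
One optimal decomposition is:
Bags: B1 = {1, 2}  B2 = {0, 2}
Tree: B1–B2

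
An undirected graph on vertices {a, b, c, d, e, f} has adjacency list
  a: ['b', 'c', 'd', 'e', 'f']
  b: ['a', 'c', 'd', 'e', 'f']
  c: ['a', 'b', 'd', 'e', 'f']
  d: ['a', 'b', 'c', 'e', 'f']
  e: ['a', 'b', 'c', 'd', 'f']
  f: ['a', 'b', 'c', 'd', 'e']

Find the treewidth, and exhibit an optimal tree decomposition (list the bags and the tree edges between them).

Treewidth 5.
One optimal decomposition is:
Bags: B1 = {a, b, c, d, e, f}
Tree: (single bag)

A single bag containing all 6 vertices is trivially a valid decomposition of width 5. Conversely, {a, b, c, d, e, f} is a clique of size 6, and the vertices of any clique must share a bag in every tree decomposition; so some bag has ≥ 6 vertices and tw(G) ≥ 5. Hence tw(G) = 5 exactly.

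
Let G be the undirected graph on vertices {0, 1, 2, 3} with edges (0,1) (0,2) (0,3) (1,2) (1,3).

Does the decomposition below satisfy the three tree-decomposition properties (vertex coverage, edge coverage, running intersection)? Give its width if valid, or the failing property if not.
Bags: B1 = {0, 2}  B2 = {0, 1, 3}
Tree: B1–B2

No — edge (1,2) lies in no bag.

A tree decomposition must satisfy three properties: every vertex lies in some bag; for every edge, both endpoints lie together in some bag; and for every vertex, the bags containing it form a connected subtree. Here edge (1,2) lies in no bag, so the decomposition is invalid.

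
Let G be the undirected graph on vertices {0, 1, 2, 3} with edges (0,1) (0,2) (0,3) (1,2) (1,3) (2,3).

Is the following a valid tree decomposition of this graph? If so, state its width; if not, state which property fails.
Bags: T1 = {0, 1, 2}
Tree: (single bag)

A tree decomposition must satisfy three properties: every vertex lies in some bag; for every edge, both endpoints lie together in some bag; and for every vertex, the bags containing it form a connected subtree. Here vertex 3 appears in no bag, so the decomposition is invalid.

No — vertex 3 appears in no bag.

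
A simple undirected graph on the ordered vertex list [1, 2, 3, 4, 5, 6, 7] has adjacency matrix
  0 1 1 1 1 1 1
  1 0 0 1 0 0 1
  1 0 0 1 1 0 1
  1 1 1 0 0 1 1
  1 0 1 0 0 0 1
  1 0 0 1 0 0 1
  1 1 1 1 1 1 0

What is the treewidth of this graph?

A width-3 tree decomposition is:
Bags: B1 = {1, 3, 4, 7}  B2 = {1, 2, 4, 7}  B3 = {1, 3, 5, 7}  B4 = {1, 4, 6, 7}
Tree: B1–B2, B1–B3, B2–B4
The largest bag has 4 vertices, giving width 3; this decomposition certifies tw(G) ≤ 3. Conversely, {1, 2, 4, 7} is a clique of size 4, and the vertices of any clique must share a bag in every tree decomposition; so some bag has ≥ 4 vertices and tw(G) ≥ 3. Combining the bounds, tw(G) = 3.

3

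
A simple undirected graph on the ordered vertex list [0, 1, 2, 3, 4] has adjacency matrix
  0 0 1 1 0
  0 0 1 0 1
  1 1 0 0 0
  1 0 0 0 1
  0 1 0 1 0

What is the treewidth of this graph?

A width-2 tree decomposition is:
Bags: B1 = {0, 3, 4}  B2 = {0, 2, 4}  B3 = {1, 2, 4}
Tree: B1–B2, B2–B3
Every bag has size at most 3, so the width is 3 − 1 = 2 and tw(G) ≤ 2. The edges 4–3–0–2–1–4 form a cycle, so G is not a tree and its treewidth is at least 2. Combining the bounds, tw(G) = 2.

2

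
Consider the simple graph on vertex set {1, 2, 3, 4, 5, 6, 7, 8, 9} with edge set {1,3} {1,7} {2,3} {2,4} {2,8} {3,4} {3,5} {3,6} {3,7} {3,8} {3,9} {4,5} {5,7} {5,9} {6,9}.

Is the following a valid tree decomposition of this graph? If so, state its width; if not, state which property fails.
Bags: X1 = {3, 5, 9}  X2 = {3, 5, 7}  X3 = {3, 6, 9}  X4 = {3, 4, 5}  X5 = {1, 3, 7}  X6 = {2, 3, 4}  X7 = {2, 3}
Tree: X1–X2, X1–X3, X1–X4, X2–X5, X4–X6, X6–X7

No — vertex 8 appears in no bag.

A tree decomposition must satisfy three properties: every vertex lies in some bag; for every edge, both endpoints lie together in some bag; and for every vertex, the bags containing it form a connected subtree. Here vertex 8 appears in no bag, so the decomposition is invalid.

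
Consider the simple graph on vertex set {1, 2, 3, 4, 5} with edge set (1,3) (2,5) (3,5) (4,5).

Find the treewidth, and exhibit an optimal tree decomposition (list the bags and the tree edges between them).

Treewidth 1.
Bags: B1 = {1, 3}  B2 = {3, 5}  B3 = {4, 5}  B4 = {2, 5}
Tree: B1–B2, B2–B3, B2–B4

The largest bag has 2 vertices, giving width 1; this decomposition certifies tw(G) ≤ 1. Since G has at least one edge (e.g. 3–1), it is not an edgeless graph, so tw(G) ≥ 1. Therefore the treewidth is 1.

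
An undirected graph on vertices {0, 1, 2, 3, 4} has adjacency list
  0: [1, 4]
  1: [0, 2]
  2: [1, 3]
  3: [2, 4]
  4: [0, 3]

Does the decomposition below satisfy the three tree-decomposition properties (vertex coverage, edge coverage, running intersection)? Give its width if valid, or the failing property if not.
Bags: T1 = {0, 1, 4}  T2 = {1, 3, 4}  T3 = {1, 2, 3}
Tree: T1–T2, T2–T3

Checking the three conditions: (i) the bags cover all of {0, 1, 2, 3, 4}; (ii) for each edge, some bag contains both endpoints; (iii) the bags containing any fixed vertex form a subtree. All hold, so the decomposition is valid with width 3 − 1 = 2.

Yes; width 2.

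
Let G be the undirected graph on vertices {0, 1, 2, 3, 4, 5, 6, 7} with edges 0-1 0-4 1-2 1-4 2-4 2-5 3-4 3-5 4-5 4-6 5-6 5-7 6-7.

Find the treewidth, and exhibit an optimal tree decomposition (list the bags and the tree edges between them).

Every bag has size at most 3, so the width is 3 − 1 = 2 and tw(G) ≤ 2. On the other hand G contains the 3-clique {0, 1, 4}. A clique must lie in a single bag of any decomposition, so no decomposition can have width below 2. Combining the bounds, tw(G) = 2.

Treewidth 2.
One such decomposition:
Bags: B1 = {1, 2, 4}  B2 = {2, 4, 5}  B3 = {4, 5, 6}  B4 = {0, 1, 4}  B5 = {5, 6, 7}  B6 = {3, 4, 5}
Tree: B1–B2, B2–B3, B1–B4, B3–B5, B2–B6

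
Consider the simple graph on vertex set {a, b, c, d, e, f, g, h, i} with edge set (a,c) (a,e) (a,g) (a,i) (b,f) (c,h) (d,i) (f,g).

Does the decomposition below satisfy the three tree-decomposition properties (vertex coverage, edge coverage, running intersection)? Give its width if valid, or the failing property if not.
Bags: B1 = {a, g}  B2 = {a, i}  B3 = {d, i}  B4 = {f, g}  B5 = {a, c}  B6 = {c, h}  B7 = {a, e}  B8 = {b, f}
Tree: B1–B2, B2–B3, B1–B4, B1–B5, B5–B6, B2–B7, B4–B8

Vertex coverage: the bags together contain {a, b, c, d, e, f, g, h, i}, the full vertex set. Edge coverage: each edge of G has both endpoints in at least one bag. Running intersection: for every vertex, the bags containing it form a connected subtree. All three properties hold, so this is a valid tree decomposition of width max|bag| − 1 = 1, and hence tw(G) ≤ 1.

Yes; width 1.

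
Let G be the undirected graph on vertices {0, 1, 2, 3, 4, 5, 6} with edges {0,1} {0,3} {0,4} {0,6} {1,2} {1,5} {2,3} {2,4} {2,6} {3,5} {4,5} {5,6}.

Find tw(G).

3

A width-3 tree decomposition is:
Bags: B1 = {0, 2, 3, 5}  B2 = {0, 2, 4, 5}  B3 = {0, 2, 5, 6}  B4 = {0, 1, 2, 5}
Tree: B1–B2, B2–B3, B3–B4
Each bag holds 4 vertices, so the decomposition has width 3, which upper-bounds the treewidth. For the lower bound: the 4 vertex sets {2,3}, {4,5}, {0}, {6} are disjoint, each induces a connected subgraph, and every pair is joined by at least one edge of G. Contracting each set to a single vertex therefore yields K_{4} as a minor, and since treewidth is minor-monotone, tw(G) ≥ tw(K_{4}) = 3. Combining the bounds, tw(G) = 3.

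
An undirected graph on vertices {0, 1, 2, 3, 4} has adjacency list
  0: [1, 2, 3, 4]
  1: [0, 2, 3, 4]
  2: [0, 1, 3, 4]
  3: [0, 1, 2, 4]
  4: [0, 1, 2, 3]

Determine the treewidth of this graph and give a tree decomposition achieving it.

Treewidth 4.
One optimal decomposition is:
Bags: B1 = {0, 1, 2, 3, 4}
Tree: (single bag)

With just one bag of size 5, the width is 5 − 1 = 4, so tw(G) ≤ 4. Conversely, {0, 1, 2, 3, 4} is a clique of size 5, and the vertices of any clique must share a bag in every tree decomposition; so some bag has ≥ 5 vertices and tw(G) ≥ 4. Hence tw(G) = 4 exactly.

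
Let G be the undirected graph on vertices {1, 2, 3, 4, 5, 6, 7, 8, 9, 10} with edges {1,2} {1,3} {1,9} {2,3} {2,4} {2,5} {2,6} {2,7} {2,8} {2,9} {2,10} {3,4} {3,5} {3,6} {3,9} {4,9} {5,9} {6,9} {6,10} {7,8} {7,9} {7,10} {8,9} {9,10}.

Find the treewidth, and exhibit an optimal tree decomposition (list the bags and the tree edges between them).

Treewidth 3.
One optimal decomposition is:
Bags: B1 = {2, 7, 9, 10}  B2 = {2, 6, 9, 10}  B3 = {2, 3, 6, 9}  B4 = {2, 3, 5, 9}  B5 = {1, 2, 3, 9}  B6 = {2, 7, 8, 9}  B7 = {2, 3, 4, 9}
Tree: B1–B2, B2–B3, B3–B4, B3–B5, B1–B6, B5–B7

The largest bag has 4 vertices, giving width 3; this decomposition certifies tw(G) ≤ 3. On the other hand G contains the 4-clique {2, 7, 8, 9}. A clique must lie in a single bag of any decomposition, so no decomposition can have width below 3. Hence tw(G) = 3 exactly.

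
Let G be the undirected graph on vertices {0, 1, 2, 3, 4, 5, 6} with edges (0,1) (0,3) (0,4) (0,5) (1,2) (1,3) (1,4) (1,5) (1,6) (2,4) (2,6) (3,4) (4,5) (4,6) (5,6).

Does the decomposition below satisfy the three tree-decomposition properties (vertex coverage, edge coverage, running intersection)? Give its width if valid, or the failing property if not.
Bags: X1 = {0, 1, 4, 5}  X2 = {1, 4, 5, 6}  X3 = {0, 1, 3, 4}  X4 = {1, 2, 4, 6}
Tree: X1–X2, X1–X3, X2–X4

Every vertex of G appears in some bag (union = {0, 1, 2, 3, 4, 5, 6}); every edge is covered by a bag; and for each vertex v the set of bags containing v is connected in the bag tree. The decomposition is therefore valid. The largest bag has 4 vertices, so the width is 3.

Yes; width 3.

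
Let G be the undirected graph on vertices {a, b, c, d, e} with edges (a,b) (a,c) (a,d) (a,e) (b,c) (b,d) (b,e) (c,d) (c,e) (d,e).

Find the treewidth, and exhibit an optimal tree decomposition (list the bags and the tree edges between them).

A single bag containing all 5 vertices is trivially a valid decomposition of width 4. For the lower bound, the 5 vertices {a, b, c, d, e} are pairwise adjacent, and any tree decomposition puts a clique entirely inside one bag — forcing width ≥ 4. The upper and lower bounds meet at 4, so that is the treewidth.

Treewidth 4.
One such decomposition:
Bags: B1 = {a, b, c, d, e}
Tree: (single bag)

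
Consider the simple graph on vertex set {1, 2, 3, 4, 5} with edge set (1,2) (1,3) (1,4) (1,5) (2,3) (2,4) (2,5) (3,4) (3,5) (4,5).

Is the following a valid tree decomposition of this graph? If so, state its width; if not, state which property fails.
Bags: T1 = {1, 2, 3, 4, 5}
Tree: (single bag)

Every vertex of G appears in some bag (union = {1, 2, 3, 4, 5}); every edge is covered by a bag; and for each vertex v the set of bags containing v is connected in the bag tree. The decomposition is therefore valid. The largest bag has 5 vertices, so the width is 4.

Yes; width 4.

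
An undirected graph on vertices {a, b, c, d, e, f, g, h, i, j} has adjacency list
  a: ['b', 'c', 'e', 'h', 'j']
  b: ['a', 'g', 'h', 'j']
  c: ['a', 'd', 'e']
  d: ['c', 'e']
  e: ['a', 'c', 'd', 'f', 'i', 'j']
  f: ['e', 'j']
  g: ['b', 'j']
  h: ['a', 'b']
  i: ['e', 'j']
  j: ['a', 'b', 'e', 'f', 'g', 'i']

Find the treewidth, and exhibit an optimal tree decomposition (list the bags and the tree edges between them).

The largest bag has 3 vertices, giving width 2; this decomposition certifies tw(G) ≤ 2. For the lower bound, the 3 vertices {c, d, e} are pairwise adjacent, and any tree decomposition puts a clique entirely inside one bag — forcing width ≥ 2. Combining the bounds, tw(G) = 2.

Treewidth 2.
One such decomposition:
Bags: B1 = {b, g, j}  B2 = {a, b, j}  B3 = {a, e, j}  B4 = {a, c, e}  B5 = {a, b, h}  B6 = {c, d, e}  B7 = {e, f, j}  B8 = {e, i, j}
Tree: B1–B2, B2–B3, B3–B4, B2–B5, B4–B6, B3–B7, B3–B8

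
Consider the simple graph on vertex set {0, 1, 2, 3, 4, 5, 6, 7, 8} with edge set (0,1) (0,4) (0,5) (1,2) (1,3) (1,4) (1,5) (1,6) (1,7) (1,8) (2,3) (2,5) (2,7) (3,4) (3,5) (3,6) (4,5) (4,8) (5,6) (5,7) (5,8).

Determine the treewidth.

3

A width-3 tree decomposition is:
Bags: B1 = {1, 3, 4, 5}  B2 = {1, 3, 5, 6}  B3 = {1, 4, 5, 8}  B4 = {0, 1, 4, 5}  B5 = {1, 2, 3, 5}  B6 = {1, 2, 5, 7}
Tree: B1–B2, B1–B3, B1–B4, B2–B5, B5–B6
Each bag holds 4 vertices, so the decomposition has width 3, which upper-bounds the treewidth. On the other hand G contains the 4-clique {0, 1, 4, 5}. A clique must lie in a single bag of any decomposition, so no decomposition can have width below 3. The upper and lower bounds meet at 3, so that is the treewidth.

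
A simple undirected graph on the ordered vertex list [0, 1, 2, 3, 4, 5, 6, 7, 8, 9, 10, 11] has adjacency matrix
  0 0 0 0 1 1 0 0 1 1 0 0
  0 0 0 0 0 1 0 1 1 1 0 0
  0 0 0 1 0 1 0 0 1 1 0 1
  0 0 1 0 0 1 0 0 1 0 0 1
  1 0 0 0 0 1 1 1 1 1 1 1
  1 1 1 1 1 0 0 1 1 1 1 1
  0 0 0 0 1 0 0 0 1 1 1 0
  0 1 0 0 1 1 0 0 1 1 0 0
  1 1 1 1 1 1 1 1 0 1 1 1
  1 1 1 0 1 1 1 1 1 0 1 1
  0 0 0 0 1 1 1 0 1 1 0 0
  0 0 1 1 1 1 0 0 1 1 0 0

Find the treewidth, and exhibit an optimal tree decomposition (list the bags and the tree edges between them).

Treewidth 4.
Bags: B1 = {4, 5, 8, 9, 10}  B2 = {0, 4, 5, 8, 9}  B3 = {4, 6, 8, 9, 10}  B4 = {4, 5, 8, 9, 11}  B5 = {4, 5, 7, 8, 9}  B6 = {2, 5, 8, 9, 11}  B7 = {2, 3, 5, 8, 11}  B8 = {1, 5, 7, 8, 9}
Tree: B1–B2, B1–B3, B2–B4, B2–B5, B4–B6, B6–B7, B5–B8

Each bag holds 5 vertices, so the decomposition has width 4, which upper-bounds the treewidth. Conversely, {1, 5, 7, 8, 9} is a clique of size 5, and the vertices of any clique must share a bag in every tree decomposition; so some bag has ≥ 5 vertices and tw(G) ≥ 4. Hence tw(G) = 4 exactly.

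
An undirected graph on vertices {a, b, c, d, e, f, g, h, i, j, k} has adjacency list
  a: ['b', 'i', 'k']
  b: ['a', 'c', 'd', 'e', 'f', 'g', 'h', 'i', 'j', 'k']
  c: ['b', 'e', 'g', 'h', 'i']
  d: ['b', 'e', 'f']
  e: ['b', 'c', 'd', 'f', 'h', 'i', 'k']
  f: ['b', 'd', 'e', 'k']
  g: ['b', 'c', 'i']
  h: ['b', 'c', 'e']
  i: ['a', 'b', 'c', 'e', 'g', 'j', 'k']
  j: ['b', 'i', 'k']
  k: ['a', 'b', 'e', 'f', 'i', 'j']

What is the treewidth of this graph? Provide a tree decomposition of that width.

Treewidth 3.
One such decomposition:
Bags: B1 = {b, e, f, k}  B2 = {b, e, i, k}  B3 = {b, c, e, i}  B4 = {b, d, e, f}  B5 = {b, c, e, h}  B6 = {a, b, i, k}  B7 = {b, i, j, k}  B8 = {b, c, g, i}
Tree: B1–B2, B2–B3, B1–B4, B3–B5, B2–B6, B2–B7, B3–B8

Each bag holds 4 vertices, so the decomposition has width 3, which upper-bounds the treewidth. On the other hand G contains the 4-clique {b, d, e, f}. A clique must lie in a single bag of any decomposition, so no decomposition can have width below 3. Combining the bounds, tw(G) = 3.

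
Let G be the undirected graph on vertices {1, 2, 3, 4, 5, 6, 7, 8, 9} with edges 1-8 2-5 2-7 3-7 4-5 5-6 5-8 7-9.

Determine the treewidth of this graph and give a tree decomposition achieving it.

Treewidth 1.
Bags: B1 = {5, 8}  B2 = {5, 6}  B3 = {1, 8}  B4 = {2, 5}  B5 = {2, 7}  B6 = {3, 7}  B7 = {7, 9}  B8 = {4, 5}
Tree: B1–B2, B1–B3, B1–B4, B4–B5, B5–B6, B6–B7, B1–B8

The largest bag has 2 vertices, giving width 1; this decomposition certifies tw(G) ≤ 1. Any graph with an edge has treewidth ≥ 1, and G has the edge 5–8. The upper and lower bounds meet at 1, so that is the treewidth.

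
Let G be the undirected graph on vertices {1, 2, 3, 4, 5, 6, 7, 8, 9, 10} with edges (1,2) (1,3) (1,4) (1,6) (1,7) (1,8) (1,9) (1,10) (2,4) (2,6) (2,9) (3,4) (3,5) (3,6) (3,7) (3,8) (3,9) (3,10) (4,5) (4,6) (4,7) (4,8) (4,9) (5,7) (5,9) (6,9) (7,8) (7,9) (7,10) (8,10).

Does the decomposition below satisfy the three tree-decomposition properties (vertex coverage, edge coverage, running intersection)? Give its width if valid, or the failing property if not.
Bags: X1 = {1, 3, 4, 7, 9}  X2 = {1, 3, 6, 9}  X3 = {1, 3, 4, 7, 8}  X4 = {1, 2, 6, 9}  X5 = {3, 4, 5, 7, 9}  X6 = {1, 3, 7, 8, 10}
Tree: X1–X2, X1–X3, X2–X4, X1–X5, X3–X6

No — edge (4,6) lies in no bag.

A tree decomposition must satisfy three properties: every vertex lies in some bag; for every edge, both endpoints lie together in some bag; and for every vertex, the bags containing it form a connected subtree. Here edge (4,6) lies in no bag, so the decomposition is invalid.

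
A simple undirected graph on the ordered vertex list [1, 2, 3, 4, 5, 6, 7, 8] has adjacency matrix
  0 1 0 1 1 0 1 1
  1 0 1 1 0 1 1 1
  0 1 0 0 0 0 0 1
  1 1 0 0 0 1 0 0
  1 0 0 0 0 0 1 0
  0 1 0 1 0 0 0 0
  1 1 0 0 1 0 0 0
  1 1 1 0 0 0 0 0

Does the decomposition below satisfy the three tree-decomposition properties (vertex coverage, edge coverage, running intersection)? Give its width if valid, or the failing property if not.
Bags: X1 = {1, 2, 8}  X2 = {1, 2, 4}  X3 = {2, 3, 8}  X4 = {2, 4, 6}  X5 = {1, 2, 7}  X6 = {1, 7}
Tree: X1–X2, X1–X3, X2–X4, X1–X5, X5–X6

A tree decomposition must satisfy three properties: every vertex lies in some bag; for every edge, both endpoints lie together in some bag; and for every vertex, the bags containing it form a connected subtree. Here vertex 5 appears in no bag, so the decomposition is invalid.

No — vertex 5 appears in no bag.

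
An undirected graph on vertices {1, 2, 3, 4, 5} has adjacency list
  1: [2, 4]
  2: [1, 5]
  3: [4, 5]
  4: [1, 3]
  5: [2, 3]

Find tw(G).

2

A width-2 tree decomposition is:
Bags: B1 = {3, 4, 5}  B2 = {1, 4, 5}  B3 = {1, 2, 5}
Tree: B1–B2, B2–B3
The largest bag has 3 vertices, giving width 2; this decomposition certifies tw(G) ≤ 2. The edges 5–3–4–1–2–5 form a cycle, so G is not a tree and its treewidth is at least 2. Therefore the treewidth is 2.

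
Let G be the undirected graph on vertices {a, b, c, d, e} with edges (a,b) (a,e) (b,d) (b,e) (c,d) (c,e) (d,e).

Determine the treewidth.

A width-2 tree decomposition is:
Bags: B1 = {b, d, e}  B2 = {a, b, e}  B3 = {c, d, e}
Tree: B1–B2, B1–B3
The largest bag has 3 vertices, giving width 2; this decomposition certifies tw(G) ≤ 2. Conversely, {c, d, e} is a clique of size 3, and the vertices of any clique must share a bag in every tree decomposition; so some bag has ≥ 3 vertices and tw(G) ≥ 2. Therefore the treewidth is 2.

2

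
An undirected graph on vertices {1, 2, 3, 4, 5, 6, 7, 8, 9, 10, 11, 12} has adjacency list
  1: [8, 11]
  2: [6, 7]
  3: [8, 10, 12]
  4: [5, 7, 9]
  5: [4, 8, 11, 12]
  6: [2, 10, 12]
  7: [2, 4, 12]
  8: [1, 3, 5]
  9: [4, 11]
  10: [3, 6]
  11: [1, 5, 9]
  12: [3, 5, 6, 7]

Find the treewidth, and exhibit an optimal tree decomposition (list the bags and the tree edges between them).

Each bag holds 4 vertices, so the decomposition has width 3, which upper-bounds the treewidth. For the lower bound: the 4 vertex sets {2,6,10}, {3}, {12}, {4,5,7,8} are disjoint, each induces a connected subgraph, and every pair is joined by at least one edge of G. Contracting each set to a single vertex therefore yields K_{4} as a minor, and since treewidth is minor-monotone, tw(G) ≥ tw(K_{4}) = 3. Therefore the treewidth is 3.

Treewidth 3.
Bags: B1 = {2, 3, 6, 10}  B2 = {2, 3, 6, 12}  B3 = {2, 3, 7, 12}  B4 = {3, 7, 8, 12}  B5 = {5, 7, 8, 12}  B6 = {4, 5, 7, 8}  B7 = {1, 4, 5, 8}  B8 = {1, 4, 5, 11}  B9 = {1, 4, 9, 11}
Tree: B1–B2, B2–B3, B3–B4, B4–B5, B5–B6, B6–B7, B7–B8, B8–B9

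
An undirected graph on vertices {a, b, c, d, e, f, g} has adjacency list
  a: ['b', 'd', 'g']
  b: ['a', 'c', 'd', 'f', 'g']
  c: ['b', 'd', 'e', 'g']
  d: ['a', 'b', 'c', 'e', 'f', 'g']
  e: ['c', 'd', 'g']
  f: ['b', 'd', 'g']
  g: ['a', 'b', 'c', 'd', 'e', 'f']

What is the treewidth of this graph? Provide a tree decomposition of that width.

Every bag has size at most 4, so the width is 4 − 1 = 3 and tw(G) ≤ 3. On the other hand G contains the 4-clique {c, d, e, g}. A clique must lie in a single bag of any decomposition, so no decomposition can have width below 3. The upper and lower bounds meet at 3, so that is the treewidth.

Treewidth 3.
One optimal decomposition is:
Bags: B1 = {c, d, e, g}  B2 = {b, c, d, g}  B3 = {a, b, d, g}  B4 = {b, d, f, g}
Tree: B1–B2, B2–B3, B3–B4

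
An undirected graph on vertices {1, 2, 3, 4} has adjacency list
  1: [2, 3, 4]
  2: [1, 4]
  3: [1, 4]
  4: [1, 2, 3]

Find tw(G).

2

A width-2 tree decomposition is:
Bags: B1 = {1, 2, 4}  B2 = {1, 3, 4}
Tree: B1–B2
The largest bag has 3 vertices, giving width 2; this decomposition certifies tw(G) ≤ 2. Conversely, {1, 2, 4} is a clique of size 3, and the vertices of any clique must share a bag in every tree decomposition; so some bag has ≥ 3 vertices and tw(G) ≥ 2. The upper and lower bounds meet at 2, so that is the treewidth.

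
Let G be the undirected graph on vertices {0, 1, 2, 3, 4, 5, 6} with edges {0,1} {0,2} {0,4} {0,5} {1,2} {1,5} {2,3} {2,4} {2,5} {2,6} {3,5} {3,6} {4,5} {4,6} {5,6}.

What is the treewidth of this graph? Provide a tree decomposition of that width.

Treewidth 3.
One such decomposition:
Bags: B1 = {2, 3, 5, 6}  B2 = {2, 4, 5, 6}  B3 = {0, 2, 4, 5}  B4 = {0, 1, 2, 5}
Tree: B1–B2, B2–B3, B3–B4

The largest bag has 4 vertices, giving width 3; this decomposition certifies tw(G) ≤ 3. Conversely, {0, 1, 2, 5} is a clique of size 4, and the vertices of any clique must share a bag in every tree decomposition; so some bag has ≥ 4 vertices and tw(G) ≥ 3. Combining the bounds, tw(G) = 3.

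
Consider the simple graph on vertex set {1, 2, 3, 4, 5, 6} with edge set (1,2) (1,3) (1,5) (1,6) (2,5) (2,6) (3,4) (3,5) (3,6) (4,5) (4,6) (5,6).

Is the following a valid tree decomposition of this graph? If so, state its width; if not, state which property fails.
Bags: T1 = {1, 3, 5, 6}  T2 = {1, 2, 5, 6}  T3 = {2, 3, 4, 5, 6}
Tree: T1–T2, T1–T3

No — bags containing vertex 2 are not connected in the tree.

A tree decomposition must satisfy three properties: every vertex lies in some bag; for every edge, both endpoints lie together in some bag; and for every vertex, the bags containing it form a connected subtree. Here bags containing vertex 2 are not connected in the tree, so the decomposition is invalid.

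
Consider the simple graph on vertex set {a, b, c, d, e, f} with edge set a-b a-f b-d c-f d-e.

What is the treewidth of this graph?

1

A width-1 tree decomposition is:
Bags: B1 = {d, e}  B2 = {b, d}  B3 = {a, b}  B4 = {a, f}  B5 = {c, f}
Tree: B1–B2, B2–B3, B3–B4, B4–B5
The largest bag has 2 vertices, giving width 1; this decomposition certifies tw(G) ≤ 1. G has an edge, so its treewidth is at least 1. Combining the bounds, tw(G) = 1.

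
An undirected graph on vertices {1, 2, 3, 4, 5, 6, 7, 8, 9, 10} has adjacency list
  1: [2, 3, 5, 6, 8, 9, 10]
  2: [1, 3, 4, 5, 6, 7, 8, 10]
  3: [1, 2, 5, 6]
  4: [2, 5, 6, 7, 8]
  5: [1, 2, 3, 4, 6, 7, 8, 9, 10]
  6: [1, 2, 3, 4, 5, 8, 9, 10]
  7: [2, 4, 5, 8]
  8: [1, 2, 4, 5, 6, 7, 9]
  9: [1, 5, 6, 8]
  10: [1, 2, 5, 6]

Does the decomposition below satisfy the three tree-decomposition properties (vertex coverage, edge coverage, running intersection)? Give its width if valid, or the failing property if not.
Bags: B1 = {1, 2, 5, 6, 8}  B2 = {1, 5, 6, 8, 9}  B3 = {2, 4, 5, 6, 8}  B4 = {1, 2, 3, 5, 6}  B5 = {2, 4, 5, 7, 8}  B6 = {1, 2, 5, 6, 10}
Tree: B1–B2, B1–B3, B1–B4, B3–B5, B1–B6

Yes; width 4.

Every vertex of G appears in some bag (union = {1, 2, 3, 4, 5, 6, 7, 8, 9, 10}); every edge is covered by a bag; and for each vertex v the set of bags containing v is connected in the bag tree. The decomposition is therefore valid. The largest bag has 5 vertices, so the width is 4.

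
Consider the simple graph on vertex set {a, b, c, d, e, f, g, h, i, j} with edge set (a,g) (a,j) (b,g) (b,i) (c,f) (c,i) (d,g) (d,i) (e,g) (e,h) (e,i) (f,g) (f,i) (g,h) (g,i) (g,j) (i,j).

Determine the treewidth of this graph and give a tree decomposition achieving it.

The largest bag has 3 vertices, giving width 2; this decomposition certifies tw(G) ≤ 2. For the lower bound, the 3 vertices {e, g, h} are pairwise adjacent, and any tree decomposition puts a clique entirely inside one bag — forcing width ≥ 2. Therefore the treewidth is 2.

Treewidth 2.
Bags: B1 = {b, g, i}  B2 = {f, g, i}  B3 = {g, i, j}  B4 = {e, g, i}  B5 = {a, g, j}  B6 = {e, g, h}  B7 = {d, g, i}  B8 = {c, f, i}
Tree: B1–B2, B2–B3, B3–B4, B3–B5, B4–B6, B2–B7, B2–B8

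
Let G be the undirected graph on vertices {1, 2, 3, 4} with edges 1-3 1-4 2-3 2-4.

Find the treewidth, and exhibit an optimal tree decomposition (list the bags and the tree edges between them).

Treewidth 2.
Bags: B1 = {1, 3, 4}  B2 = {2, 3, 4}
Tree: B1–B2

Every bag has size at most 3, so the width is 3 − 1 = 2 and tw(G) ≤ 2. Since 4–1–3–2–4 is a cycle in G, G is not acyclic. Forests are exactly the graphs of treewidth ≤ 1, so tw(G) ≥ 2. Hence tw(G) = 2 exactly.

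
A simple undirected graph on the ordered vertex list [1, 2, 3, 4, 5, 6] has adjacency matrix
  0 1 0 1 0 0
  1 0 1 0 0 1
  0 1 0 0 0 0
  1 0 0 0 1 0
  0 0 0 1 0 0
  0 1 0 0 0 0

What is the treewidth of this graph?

A width-1 tree decomposition is:
Bags: B1 = {4, 5}  B2 = {1, 4}  B3 = {1, 2}  B4 = {2, 3}  B5 = {2, 6}
Tree: B1–B2, B2–B3, B3–B4, B3–B5
Every bag has size at most 2, so the width is 2 − 1 = 1 and tw(G) ≤ 1. Any graph with an edge has treewidth ≥ 1, and G has the edge 5–4. Combining the bounds, tw(G) = 1.

1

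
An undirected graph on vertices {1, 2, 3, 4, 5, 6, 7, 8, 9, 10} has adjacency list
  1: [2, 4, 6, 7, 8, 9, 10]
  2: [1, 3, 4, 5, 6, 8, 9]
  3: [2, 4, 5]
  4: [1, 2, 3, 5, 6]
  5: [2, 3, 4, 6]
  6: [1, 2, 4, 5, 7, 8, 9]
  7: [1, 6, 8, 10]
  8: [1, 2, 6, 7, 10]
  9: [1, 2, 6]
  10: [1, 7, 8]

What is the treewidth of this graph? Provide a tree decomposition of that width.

Every bag has size at most 4, so the width is 4 − 1 = 3 and tw(G) ≤ 3. On the other hand G contains the 4-clique {1, 7, 8, 10}. A clique must lie in a single bag of any decomposition, so no decomposition can have width below 3. The upper and lower bounds meet at 3, so that is the treewidth.

Treewidth 3.
One such decomposition:
Bags: B1 = {1, 2, 4, 6}  B2 = {2, 4, 5, 6}  B3 = {2, 3, 4, 5}  B4 = {1, 2, 6, 9}  B5 = {1, 2, 6, 8}  B6 = {1, 6, 7, 8}  B7 = {1, 7, 8, 10}
Tree: B1–B2, B2–B3, B1–B4, B4–B5, B5–B6, B6–B7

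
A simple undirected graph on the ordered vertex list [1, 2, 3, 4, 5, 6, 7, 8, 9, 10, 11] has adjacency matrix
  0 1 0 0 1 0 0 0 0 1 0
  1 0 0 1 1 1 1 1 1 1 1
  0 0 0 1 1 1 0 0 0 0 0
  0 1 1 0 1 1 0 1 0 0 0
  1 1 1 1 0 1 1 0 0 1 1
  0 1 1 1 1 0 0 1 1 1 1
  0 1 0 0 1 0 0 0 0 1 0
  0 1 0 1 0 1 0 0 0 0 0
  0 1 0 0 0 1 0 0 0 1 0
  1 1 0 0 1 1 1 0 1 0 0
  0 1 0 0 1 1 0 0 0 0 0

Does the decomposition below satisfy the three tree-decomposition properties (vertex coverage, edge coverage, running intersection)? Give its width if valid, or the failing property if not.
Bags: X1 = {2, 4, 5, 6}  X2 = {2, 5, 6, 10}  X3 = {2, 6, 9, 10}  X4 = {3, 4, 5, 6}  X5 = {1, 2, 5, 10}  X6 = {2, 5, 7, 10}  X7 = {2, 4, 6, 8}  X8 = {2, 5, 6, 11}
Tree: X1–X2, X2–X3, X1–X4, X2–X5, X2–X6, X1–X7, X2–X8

Yes; width 3.

Every vertex of G appears in some bag (union = {1, 2, 3, 4, 5, 6, 7, 8, 9, 10, 11}); every edge is covered by a bag; and for each vertex v the set of bags containing v is connected in the bag tree. The decomposition is therefore valid. The largest bag has 4 vertices, so the width is 3.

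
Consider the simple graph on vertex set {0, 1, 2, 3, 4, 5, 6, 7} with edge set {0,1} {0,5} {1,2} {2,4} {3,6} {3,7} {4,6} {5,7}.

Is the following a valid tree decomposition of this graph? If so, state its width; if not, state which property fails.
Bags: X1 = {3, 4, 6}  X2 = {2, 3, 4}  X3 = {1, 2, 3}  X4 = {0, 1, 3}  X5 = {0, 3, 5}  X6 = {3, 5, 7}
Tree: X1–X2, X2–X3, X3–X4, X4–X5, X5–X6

Every vertex of G appears in some bag (union = {0, 1, 2, 3, 4, 5, 6, 7}); every edge is covered by a bag; and for each vertex v the set of bags containing v is connected in the bag tree. The decomposition is therefore valid. The largest bag has 3 vertices, so the width is 2.

Yes; width 2.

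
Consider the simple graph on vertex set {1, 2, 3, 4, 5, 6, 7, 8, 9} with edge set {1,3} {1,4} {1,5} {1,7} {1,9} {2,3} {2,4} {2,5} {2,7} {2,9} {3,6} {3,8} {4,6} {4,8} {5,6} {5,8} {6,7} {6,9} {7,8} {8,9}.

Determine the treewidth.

A width-4 tree decomposition is:
Bags: B1 = {1, 2, 3, 6, 8}  B2 = {1, 2, 6, 7, 8}  B3 = {1, 2, 5, 6, 8}  B4 = {1, 2, 6, 8, 9}  B5 = {1, 2, 4, 6, 8}
Tree: B1–B2, B2–B3, B3–B4, B4–B5
The largest bag has 5 vertices, giving width 4; this decomposition certifies tw(G) ≤ 4. For the lower bound: the 5 vertex sets {1,3}, {7,8}, {5,6}, {2}, {9} are disjoint, each induces a connected subgraph, and every pair is joined by at least one edge of G. Contracting each set to a single vertex therefore yields K_{5} as a minor, and since treewidth is minor-monotone, tw(G) ≥ tw(K_{5}) = 4. Therefore the treewidth is 4.

4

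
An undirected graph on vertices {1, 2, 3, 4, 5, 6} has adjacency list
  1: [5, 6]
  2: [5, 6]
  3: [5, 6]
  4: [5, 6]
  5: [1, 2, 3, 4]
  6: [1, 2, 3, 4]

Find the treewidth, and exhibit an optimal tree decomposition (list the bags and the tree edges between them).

Treewidth 2.
One optimal decomposition is:
Bags: B1 = {2, 5, 6}  B2 = {1, 5, 6}  B3 = {4, 5, 6}  B4 = {3, 5, 6}
Tree: B1–B2, B2–B3, B3–B4

Every bag has size at most 3, so the width is 3 − 1 = 2 and tw(G) ≤ 2. The edges 6–2–5–1–6 form a cycle, so G is not a tree and its treewidth is at least 2. The upper and lower bounds meet at 2, so that is the treewidth.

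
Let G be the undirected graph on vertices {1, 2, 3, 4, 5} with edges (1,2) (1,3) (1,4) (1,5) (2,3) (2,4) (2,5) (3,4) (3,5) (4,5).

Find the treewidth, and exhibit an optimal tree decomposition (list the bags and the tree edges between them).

A single bag containing all 5 vertices is trivially a valid decomposition of width 4. Conversely, {1, 2, 3, 4, 5} is a clique of size 5, and the vertices of any clique must share a bag in every tree decomposition; so some bag has ≥ 5 vertices and tw(G) ≥ 4. The upper and lower bounds meet at 4, so that is the treewidth.

Treewidth 4.
One such decomposition:
Bags: B1 = {1, 2, 3, 4, 5}
Tree: (single bag)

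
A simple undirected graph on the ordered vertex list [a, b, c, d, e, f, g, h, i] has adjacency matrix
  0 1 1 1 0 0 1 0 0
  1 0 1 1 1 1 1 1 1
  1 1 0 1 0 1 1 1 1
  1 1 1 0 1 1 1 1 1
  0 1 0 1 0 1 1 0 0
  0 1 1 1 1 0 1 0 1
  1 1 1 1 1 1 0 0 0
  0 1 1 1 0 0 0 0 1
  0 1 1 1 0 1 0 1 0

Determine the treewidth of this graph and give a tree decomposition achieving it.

Treewidth 4.
One optimal decomposition is:
Bags: B1 = {b, c, d, f, g}  B2 = {a, b, c, d, g}  B3 = {b, c, d, f, i}  B4 = {b, c, d, h, i}  B5 = {b, d, e, f, g}
Tree: B1–B2, B1–B3, B3–B4, B1–B5

The largest bag has 5 vertices, giving width 4; this decomposition certifies tw(G) ≤ 4. Conversely, {b, d, e, f, g} is a clique of size 5, and the vertices of any clique must share a bag in every tree decomposition; so some bag has ≥ 5 vertices and tw(G) ≥ 4. Therefore the treewidth is 4.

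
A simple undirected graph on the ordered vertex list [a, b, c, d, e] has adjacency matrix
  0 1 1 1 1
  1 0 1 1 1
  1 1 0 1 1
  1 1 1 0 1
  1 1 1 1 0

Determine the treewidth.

A width-4 tree decomposition is:
Bags: B1 = {a, b, c, d, e}
Tree: (single bag)
With just one bag of size 5, the width is 5 − 1 = 4, so tw(G) ≤ 4. Conversely, {a, b, c, d, e} is a clique of size 5, and the vertices of any clique must share a bag in every tree decomposition; so some bag has ≥ 5 vertices and tw(G) ≥ 4. The upper and lower bounds meet at 4, so that is the treewidth.

4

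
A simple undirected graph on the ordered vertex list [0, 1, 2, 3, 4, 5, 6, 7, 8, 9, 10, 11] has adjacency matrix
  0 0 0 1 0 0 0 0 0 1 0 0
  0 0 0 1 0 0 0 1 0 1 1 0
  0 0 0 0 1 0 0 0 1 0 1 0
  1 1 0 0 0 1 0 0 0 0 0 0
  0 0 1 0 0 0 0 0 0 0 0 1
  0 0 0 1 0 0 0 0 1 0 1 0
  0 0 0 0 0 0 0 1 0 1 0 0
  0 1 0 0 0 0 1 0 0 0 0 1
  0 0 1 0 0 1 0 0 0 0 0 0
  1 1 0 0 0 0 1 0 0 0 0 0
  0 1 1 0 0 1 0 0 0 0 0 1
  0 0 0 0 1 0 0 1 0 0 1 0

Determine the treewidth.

3

A width-3 tree decomposition is:
Bags: B1 = {2, 4, 5, 8}  B2 = {2, 4, 5, 10}  B3 = {4, 5, 10, 11}  B4 = {3, 5, 10, 11}  B5 = {1, 3, 10, 11}  B6 = {1, 3, 7, 11}  B7 = {0, 1, 3, 7}  B8 = {0, 1, 7, 9}  B9 = {0, 6, 7, 9}
Tree: B1–B2, B2–B3, B3–B4, B4–B5, B5–B6, B6–B7, B7–B8, B8–B9
Every bag has size at most 4, so the width is 4 − 1 = 3 and tw(G) ≤ 3. For the lower bound: the 4 vertex sets {2,4,8}, {5}, {10}, {1,3,7,11} are disjoint, each induces a connected subgraph, and every pair is joined by at least one edge of G. Contracting each set to a single vertex therefore yields K_{4} as a minor, and since treewidth is minor-monotone, tw(G) ≥ tw(K_{4}) = 3. The upper and lower bounds meet at 3, so that is the treewidth.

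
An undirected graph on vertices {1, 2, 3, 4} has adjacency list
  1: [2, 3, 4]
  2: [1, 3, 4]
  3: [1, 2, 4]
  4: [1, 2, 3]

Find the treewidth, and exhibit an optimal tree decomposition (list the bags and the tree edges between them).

Treewidth 3.
One optimal decomposition is:
Bags: B1 = {1, 2, 3, 4}
Tree: (single bag)

A single bag containing all 4 vertices is trivially a valid decomposition of width 3. Conversely, {1, 2, 3, 4} is a clique of size 4, and the vertices of any clique must share a bag in every tree decomposition; so some bag has ≥ 4 vertices and tw(G) ≥ 3. The upper and lower bounds meet at 3, so that is the treewidth.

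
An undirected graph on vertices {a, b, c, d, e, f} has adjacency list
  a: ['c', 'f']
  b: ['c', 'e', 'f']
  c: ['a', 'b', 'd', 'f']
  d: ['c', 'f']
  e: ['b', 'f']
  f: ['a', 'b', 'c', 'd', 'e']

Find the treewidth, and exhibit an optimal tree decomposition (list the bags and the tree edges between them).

Treewidth 2.
Bags: B1 = {b, c, f}  B2 = {b, e, f}  B3 = {a, c, f}  B4 = {c, d, f}
Tree: B1–B2, B1–B3, B3–B4

The largest bag has 3 vertices, giving width 2; this decomposition certifies tw(G) ≤ 2. For the lower bound, the 3 vertices {b, e, f} are pairwise adjacent, and any tree decomposition puts a clique entirely inside one bag — forcing width ≥ 2. Hence tw(G) = 2 exactly.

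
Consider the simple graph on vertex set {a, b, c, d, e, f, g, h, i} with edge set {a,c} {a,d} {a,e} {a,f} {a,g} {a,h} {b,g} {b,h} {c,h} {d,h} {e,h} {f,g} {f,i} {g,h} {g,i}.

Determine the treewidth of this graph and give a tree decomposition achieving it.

The largest bag has 3 vertices, giving width 2; this decomposition certifies tw(G) ≤ 2. Conversely, {a, d, h} is a clique of size 3, and the vertices of any clique must share a bag in every tree decomposition; so some bag has ≥ 3 vertices and tw(G) ≥ 2. Hence tw(G) = 2 exactly.

Treewidth 2.
Bags: B1 = {b, g, h}  B2 = {a, g, h}  B3 = {a, f, g}  B4 = {a, c, h}  B5 = {a, d, h}  B6 = {f, g, i}  B7 = {a, e, h}
Tree: B1–B2, B2–B3, B2–B4, B4–B5, B3–B6, B4–B7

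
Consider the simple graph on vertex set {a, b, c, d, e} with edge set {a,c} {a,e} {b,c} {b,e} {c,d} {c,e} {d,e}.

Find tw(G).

A width-2 tree decomposition is:
Bags: B1 = {b, c, e}  B2 = {a, c, e}  B3 = {c, d, e}
Tree: B1–B2, B2–B3
Each bag holds 3 vertices, so the decomposition has width 2, which upper-bounds the treewidth. For the lower bound, the 3 vertices {c, d, e} are pairwise adjacent, and any tree decomposition puts a clique entirely inside one bag — forcing width ≥ 2. Therefore the treewidth is 2.

2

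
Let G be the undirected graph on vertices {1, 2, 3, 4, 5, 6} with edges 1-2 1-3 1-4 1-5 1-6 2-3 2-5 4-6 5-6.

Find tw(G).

A width-2 tree decomposition is:
Bags: B1 = {1, 2, 3}  B2 = {1, 2, 5}  B3 = {1, 5, 6}  B4 = {1, 4, 6}
Tree: B1–B2, B2–B3, B3–B4
Each bag holds 3 vertices, so the decomposition has width 2, which upper-bounds the treewidth. Conversely, {1, 2, 3} is a clique of size 3, and the vertices of any clique must share a bag in every tree decomposition; so some bag has ≥ 3 vertices and tw(G) ≥ 2. Hence tw(G) = 2 exactly.

2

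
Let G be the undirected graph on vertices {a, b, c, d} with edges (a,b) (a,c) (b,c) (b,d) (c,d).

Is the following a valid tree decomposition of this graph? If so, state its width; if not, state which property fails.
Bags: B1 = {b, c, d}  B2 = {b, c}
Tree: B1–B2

No — vertex a appears in no bag.

A tree decomposition must satisfy three properties: every vertex lies in some bag; for every edge, both endpoints lie together in some bag; and for every vertex, the bags containing it form a connected subtree. Here vertex a appears in no bag, so the decomposition is invalid.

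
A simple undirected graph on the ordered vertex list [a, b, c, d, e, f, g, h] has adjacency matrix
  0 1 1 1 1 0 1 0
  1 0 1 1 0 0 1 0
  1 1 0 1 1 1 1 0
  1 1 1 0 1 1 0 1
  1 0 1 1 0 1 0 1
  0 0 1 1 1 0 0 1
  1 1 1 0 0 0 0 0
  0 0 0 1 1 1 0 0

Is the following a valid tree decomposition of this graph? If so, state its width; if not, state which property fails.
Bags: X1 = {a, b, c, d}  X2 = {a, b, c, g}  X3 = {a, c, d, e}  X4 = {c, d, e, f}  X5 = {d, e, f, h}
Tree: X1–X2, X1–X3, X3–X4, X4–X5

Yes; width 3.

Checking the three conditions: (i) the bags cover all of {a, b, c, d, e, f, g, h}; (ii) for each edge, some bag contains both endpoints; (iii) the bags containing any fixed vertex form a subtree. All hold, so the decomposition is valid with width 4 − 1 = 3.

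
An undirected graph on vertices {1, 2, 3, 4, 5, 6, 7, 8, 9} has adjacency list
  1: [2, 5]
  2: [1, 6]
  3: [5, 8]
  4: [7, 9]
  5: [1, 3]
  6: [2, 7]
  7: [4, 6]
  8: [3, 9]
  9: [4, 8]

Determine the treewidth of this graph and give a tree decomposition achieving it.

Each bag holds 3 vertices, so the decomposition has width 2, which upper-bounds the treewidth. Since 7–4–9–8–3–5–1–2–6–7 is a cycle in G, G is not acyclic. Forests are exactly the graphs of treewidth ≤ 1, so tw(G) ≥ 2. Therefore the treewidth is 2.

Treewidth 2.
One optimal decomposition is:
Bags: B1 = {4, 7, 9}  B2 = {7, 8, 9}  B3 = {3, 7, 8}  B4 = {3, 5, 7}  B5 = {1, 5, 7}  B6 = {1, 2, 7}  B7 = {2, 6, 7}
Tree: B1–B2, B2–B3, B3–B4, B4–B5, B5–B6, B6–B7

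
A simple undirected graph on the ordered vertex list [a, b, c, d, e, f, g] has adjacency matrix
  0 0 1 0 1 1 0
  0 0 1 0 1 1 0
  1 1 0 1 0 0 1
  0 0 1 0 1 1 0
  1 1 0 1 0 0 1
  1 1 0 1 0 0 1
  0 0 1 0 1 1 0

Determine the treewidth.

3

A width-3 tree decomposition is:
Bags: B1 = {c, e, f, g}  B2 = {b, c, e, f}  B3 = {a, c, e, f}  B4 = {c, d, e, f}
Tree: B1–B2, B2–B3, B3–B4
Each bag holds 4 vertices, so the decomposition has width 3, which upper-bounds the treewidth. For the lower bound: the 4 vertex sets {c,g}, {b,f}, {e}, {a} are disjoint, each induces a connected subgraph, and every pair is joined by at least one edge of G. Contracting each set to a single vertex therefore yields K_{4} as a minor, and since treewidth is minor-monotone, tw(G) ≥ tw(K_{4}) = 3. Therefore the treewidth is 3.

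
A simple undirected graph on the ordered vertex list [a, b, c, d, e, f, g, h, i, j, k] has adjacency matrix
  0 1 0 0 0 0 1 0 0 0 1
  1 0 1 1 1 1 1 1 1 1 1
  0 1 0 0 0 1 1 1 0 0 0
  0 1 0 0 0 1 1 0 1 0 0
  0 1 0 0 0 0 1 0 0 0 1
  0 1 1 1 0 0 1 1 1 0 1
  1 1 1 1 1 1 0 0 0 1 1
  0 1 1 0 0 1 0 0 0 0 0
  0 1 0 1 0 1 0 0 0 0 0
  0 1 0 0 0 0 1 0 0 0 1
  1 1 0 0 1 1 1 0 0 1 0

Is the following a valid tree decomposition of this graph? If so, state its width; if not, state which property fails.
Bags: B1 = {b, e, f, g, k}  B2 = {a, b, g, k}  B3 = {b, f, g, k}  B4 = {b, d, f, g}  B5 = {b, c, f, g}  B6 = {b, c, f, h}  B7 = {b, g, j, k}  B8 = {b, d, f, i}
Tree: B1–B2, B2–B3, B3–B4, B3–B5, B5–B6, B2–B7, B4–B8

A tree decomposition must satisfy three properties: every vertex lies in some bag; for every edge, both endpoints lie together in some bag; and for every vertex, the bags containing it form a connected subtree. Here bags containing vertex f are not connected in the tree, so the decomposition is invalid.

No — bags containing vertex f are not connected in the tree.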